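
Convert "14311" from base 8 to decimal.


Input: "14311" in base 8
Positional expansion:
  Digit '1' (value 1) x 8^4 = 4096
  Digit '4' (value 4) x 8^3 = 2048
  Digit '3' (value 3) x 8^2 = 192
  Digit '1' (value 1) x 8^1 = 8
  Digit '1' (value 1) x 8^0 = 1
Sum = 6345

6345


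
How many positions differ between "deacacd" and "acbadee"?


Comparing "deacacd" and "acbadee" position by position:
  Position 0: 'd' vs 'a' => DIFFER
  Position 1: 'e' vs 'c' => DIFFER
  Position 2: 'a' vs 'b' => DIFFER
  Position 3: 'c' vs 'a' => DIFFER
  Position 4: 'a' vs 'd' => DIFFER
  Position 5: 'c' vs 'e' => DIFFER
  Position 6: 'd' vs 'e' => DIFFER
Positions that differ: 7

7


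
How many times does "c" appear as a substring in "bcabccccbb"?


Searching for "c" in "bcabccccbb"
Scanning each position:
  Position 0: "b" => no
  Position 1: "c" => MATCH
  Position 2: "a" => no
  Position 3: "b" => no
  Position 4: "c" => MATCH
  Position 5: "c" => MATCH
  Position 6: "c" => MATCH
  Position 7: "c" => MATCH
  Position 8: "b" => no
  Position 9: "b" => no
Total occurrences: 5

5


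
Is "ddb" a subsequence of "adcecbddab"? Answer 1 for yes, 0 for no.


Check if "ddb" is a subsequence of "adcecbddab"
Greedy scan:
  Position 0 ('a'): no match needed
  Position 1 ('d'): matches sub[0] = 'd'
  Position 2 ('c'): no match needed
  Position 3 ('e'): no match needed
  Position 4 ('c'): no match needed
  Position 5 ('b'): no match needed
  Position 6 ('d'): matches sub[1] = 'd'
  Position 7 ('d'): no match needed
  Position 8 ('a'): no match needed
  Position 9 ('b'): matches sub[2] = 'b'
All 3 characters matched => is a subsequence

1


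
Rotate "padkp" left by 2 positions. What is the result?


Input: "padkp", rotate left by 2
First 2 characters: "pa"
Remaining characters: "dkp"
Concatenate remaining + first: "dkp" + "pa" = "dkppa"

dkppa


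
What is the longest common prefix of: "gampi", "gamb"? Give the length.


Words: gampi, gamb
  Position 0: all 'g' => match
  Position 1: all 'a' => match
  Position 2: all 'm' => match
  Position 3: ('p', 'b') => mismatch, stop
LCP = "gam" (length 3)

3


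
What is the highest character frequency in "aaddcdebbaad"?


Input: aaddcdebbaad
Character counts:
  'a': 4
  'b': 2
  'c': 1
  'd': 4
  'e': 1
Maximum frequency: 4

4


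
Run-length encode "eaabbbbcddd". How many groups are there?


Input: eaabbbbcddd
Scanning for consecutive runs:
  Group 1: 'e' x 1 (positions 0-0)
  Group 2: 'a' x 2 (positions 1-2)
  Group 3: 'b' x 4 (positions 3-6)
  Group 4: 'c' x 1 (positions 7-7)
  Group 5: 'd' x 3 (positions 8-10)
Total groups: 5

5


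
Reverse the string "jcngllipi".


Input: jcngllipi
Reading characters right to left:
  Position 8: 'i'
  Position 7: 'p'
  Position 6: 'i'
  Position 5: 'l'
  Position 4: 'l'
  Position 3: 'g'
  Position 2: 'n'
  Position 1: 'c'
  Position 0: 'j'
Reversed: ipillgncj

ipillgncj


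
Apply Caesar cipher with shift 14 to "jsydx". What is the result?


Caesar cipher: shift "jsydx" by 14
  'j' (pos 9) + 14 = pos 23 = 'x'
  's' (pos 18) + 14 = pos 6 = 'g'
  'y' (pos 24) + 14 = pos 12 = 'm'
  'd' (pos 3) + 14 = pos 17 = 'r'
  'x' (pos 23) + 14 = pos 11 = 'l'
Result: xgmrl

xgmrl


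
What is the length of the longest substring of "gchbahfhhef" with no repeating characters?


Input: "gchbahfhhef"
Sliding window (track last position of each char):
  Position 0 ('g'): window [0,0] length 1 -- new best
  Position 1 ('c'): window [0,1] length 2 -- new best
  Position 2 ('h'): window [0,2] length 3 -- new best
  Position 3 ('b'): window [0,3] length 4 -- new best
  Position 4 ('a'): window [0,4] length 5 -- new best
  Position 5 ('h'): repeat (last at 2), move window start to 3
  Position 5 ('h'): window [3,5] length 3
  Position 6 ('f'): window [3,6] length 4
  Position 7 ('h'): repeat (last at 5), move window start to 6
  Position 7 ('h'): window [6,7] length 2
  Position 8 ('h'): repeat (last at 7), move window start to 8
  Position 8 ('h'): window [8,8] length 1
  Position 9 ('e'): window [8,9] length 2
  Position 10 ('f'): window [8,10] length 3
Longest substring with no repeats: "gchba" with length 5

5


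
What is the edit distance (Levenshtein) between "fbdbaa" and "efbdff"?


Computing edit distance: "fbdbaa" -> "efbdff"
DP table:
           e    f    b    d    f    f
      0    1    2    3    4    5    6
  f   1    1    1    2    3    4    5
  b   2    2    2    1    2    3    4
  d   3    3    3    2    1    2    3
  b   4    4    4    3    2    2    3
  a   5    5    5    4    3    3    3
  a   6    6    6    5    4    4    4
Edit distance = dp[6][6] = 4

4


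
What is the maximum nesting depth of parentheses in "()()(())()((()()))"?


Input: "()()(())()((()()))"
Tracking depth:
  Position 0 '(': depth becomes 1
  Position 1 ')': depth becomes 0
  Position 2 '(': depth becomes 1
  Position 3 ')': depth becomes 0
  Position 4 '(': depth becomes 1
  Position 5 '(': depth becomes 2
  Position 6 ')': depth becomes 1
  Position 7 ')': depth becomes 0
  Position 8 '(': depth becomes 1
  Position 9 ')': depth becomes 0
  Position 10 '(': depth becomes 1
  Position 11 '(': depth becomes 2
  Position 12 '(': depth becomes 3
  Position 13 ')': depth becomes 2
  Position 14 '(': depth becomes 3
  Position 15 ')': depth becomes 2
  Position 16 ')': depth becomes 1
  Position 17 ')': depth becomes 0
Maximum depth reached: 3

3


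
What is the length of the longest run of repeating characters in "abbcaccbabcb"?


Input: "abbcaccbabcb"
Scanning for longest run:
  Position 1 ('b'): new char, reset run to 1
  Position 2 ('b'): continues run of 'b', length=2
  Position 3 ('c'): new char, reset run to 1
  Position 4 ('a'): new char, reset run to 1
  Position 5 ('c'): new char, reset run to 1
  Position 6 ('c'): continues run of 'c', length=2
  Position 7 ('b'): new char, reset run to 1
  Position 8 ('a'): new char, reset run to 1
  Position 9 ('b'): new char, reset run to 1
  Position 10 ('c'): new char, reset run to 1
  Position 11 ('b'): new char, reset run to 1
Longest run: 'b' with length 2

2


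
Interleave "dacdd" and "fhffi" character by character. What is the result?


Interleaving "dacdd" and "fhffi":
  Position 0: 'd' from first, 'f' from second => "df"
  Position 1: 'a' from first, 'h' from second => "ah"
  Position 2: 'c' from first, 'f' from second => "cf"
  Position 3: 'd' from first, 'f' from second => "df"
  Position 4: 'd' from first, 'i' from second => "di"
Result: dfahcfdfdi

dfahcfdfdi


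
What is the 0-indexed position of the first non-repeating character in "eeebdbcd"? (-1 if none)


Input: eeebdbcd
Character frequencies:
  'b': 2
  'c': 1
  'd': 2
  'e': 3
Scanning left to right for freq == 1:
  Position 0 ('e'): freq=3, skip
  Position 1 ('e'): freq=3, skip
  Position 2 ('e'): freq=3, skip
  Position 3 ('b'): freq=2, skip
  Position 4 ('d'): freq=2, skip
  Position 5 ('b'): freq=2, skip
  Position 6 ('c'): unique! => answer = 6

6


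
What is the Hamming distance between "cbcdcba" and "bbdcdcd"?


Comparing "cbcdcba" and "bbdcdcd" position by position:
  Position 0: 'c' vs 'b' => differ
  Position 1: 'b' vs 'b' => same
  Position 2: 'c' vs 'd' => differ
  Position 3: 'd' vs 'c' => differ
  Position 4: 'c' vs 'd' => differ
  Position 5: 'b' vs 'c' => differ
  Position 6: 'a' vs 'd' => differ
Total differences (Hamming distance): 6

6


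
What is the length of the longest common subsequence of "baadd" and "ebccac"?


LCS of "baadd" and "ebccac"
DP table:
           e    b    c    c    a    c
      0    0    0    0    0    0    0
  b   0    0    1    1    1    1    1
  a   0    0    1    1    1    2    2
  a   0    0    1    1    1    2    2
  d   0    0    1    1    1    2    2
  d   0    0    1    1    1    2    2
LCS length = dp[5][6] = 2

2


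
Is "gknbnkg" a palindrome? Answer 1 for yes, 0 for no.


Input: gknbnkg
Reversed: gknbnkg
  Compare pos 0 ('g') with pos 6 ('g'): match
  Compare pos 1 ('k') with pos 5 ('k'): match
  Compare pos 2 ('n') with pos 4 ('n'): match
Result: palindrome

1


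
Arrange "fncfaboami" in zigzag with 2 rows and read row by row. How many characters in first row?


Zigzag "fncfaboami" into 2 rows:
Placing characters:
  'f' => row 0
  'n' => row 1
  'c' => row 0
  'f' => row 1
  'a' => row 0
  'b' => row 1
  'o' => row 0
  'a' => row 1
  'm' => row 0
  'i' => row 1
Rows:
  Row 0: "fcaom"
  Row 1: "nfbai"
First row length: 5

5


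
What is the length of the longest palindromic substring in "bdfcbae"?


Input: "bdfcbae"
Checking substrings for palindromes:
  No multi-char palindromic substrings found
Longest palindromic substring: "b" with length 1

1


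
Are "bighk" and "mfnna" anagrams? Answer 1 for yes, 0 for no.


Strings: "bighk", "mfnna"
Sorted first:  bghik
Sorted second: afmnn
Differ at position 0: 'b' vs 'a' => not anagrams

0


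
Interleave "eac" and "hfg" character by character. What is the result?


Interleaving "eac" and "hfg":
  Position 0: 'e' from first, 'h' from second => "eh"
  Position 1: 'a' from first, 'f' from second => "af"
  Position 2: 'c' from first, 'g' from second => "cg"
Result: ehafcg

ehafcg


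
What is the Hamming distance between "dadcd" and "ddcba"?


Comparing "dadcd" and "ddcba" position by position:
  Position 0: 'd' vs 'd' => same
  Position 1: 'a' vs 'd' => differ
  Position 2: 'd' vs 'c' => differ
  Position 3: 'c' vs 'b' => differ
  Position 4: 'd' vs 'a' => differ
Total differences (Hamming distance): 4

4


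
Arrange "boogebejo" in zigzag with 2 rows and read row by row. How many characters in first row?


Zigzag "boogebejo" into 2 rows:
Placing characters:
  'b' => row 0
  'o' => row 1
  'o' => row 0
  'g' => row 1
  'e' => row 0
  'b' => row 1
  'e' => row 0
  'j' => row 1
  'o' => row 0
Rows:
  Row 0: "boeeo"
  Row 1: "ogbj"
First row length: 5

5


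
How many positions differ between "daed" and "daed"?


Comparing "daed" and "daed" position by position:
  Position 0: 'd' vs 'd' => same
  Position 1: 'a' vs 'a' => same
  Position 2: 'e' vs 'e' => same
  Position 3: 'd' vs 'd' => same
Positions that differ: 0

0


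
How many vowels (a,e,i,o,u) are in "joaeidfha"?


Input: joaeidfha
Checking each character:
  'j' at position 0: consonant
  'o' at position 1: vowel (running total: 1)
  'a' at position 2: vowel (running total: 2)
  'e' at position 3: vowel (running total: 3)
  'i' at position 4: vowel (running total: 4)
  'd' at position 5: consonant
  'f' at position 6: consonant
  'h' at position 7: consonant
  'a' at position 8: vowel (running total: 5)
Total vowels: 5

5


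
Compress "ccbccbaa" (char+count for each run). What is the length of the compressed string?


Input: ccbccbaa
Runs:
  'c' x 2 => "c2"
  'b' x 1 => "b1"
  'c' x 2 => "c2"
  'b' x 1 => "b1"
  'a' x 2 => "a2"
Compressed: "c2b1c2b1a2"
Compressed length: 10

10


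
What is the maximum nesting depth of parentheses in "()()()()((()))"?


Input: "()()()()((()))"
Tracking depth:
  Position 0 '(': depth becomes 1
  Position 1 ')': depth becomes 0
  Position 2 '(': depth becomes 1
  Position 3 ')': depth becomes 0
  Position 4 '(': depth becomes 1
  Position 5 ')': depth becomes 0
  Position 6 '(': depth becomes 1
  Position 7 ')': depth becomes 0
  Position 8 '(': depth becomes 1
  Position 9 '(': depth becomes 2
  Position 10 '(': depth becomes 3
  Position 11 ')': depth becomes 2
  Position 12 ')': depth becomes 1
  Position 13 ')': depth becomes 0
Maximum depth reached: 3

3


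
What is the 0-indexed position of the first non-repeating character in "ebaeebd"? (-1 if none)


Input: ebaeebd
Character frequencies:
  'a': 1
  'b': 2
  'd': 1
  'e': 3
Scanning left to right for freq == 1:
  Position 0 ('e'): freq=3, skip
  Position 1 ('b'): freq=2, skip
  Position 2 ('a'): unique! => answer = 2

2


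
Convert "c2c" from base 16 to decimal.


Input: "c2c" in base 16
Positional expansion:
  Digit 'c' (value 12) x 16^2 = 3072
  Digit '2' (value 2) x 16^1 = 32
  Digit 'c' (value 12) x 16^0 = 12
Sum = 3116

3116


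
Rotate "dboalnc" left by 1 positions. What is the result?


Input: "dboalnc", rotate left by 1
First 1 characters: "d"
Remaining characters: "boalnc"
Concatenate remaining + first: "boalnc" + "d" = "boalncd"

boalncd


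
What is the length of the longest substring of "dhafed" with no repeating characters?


Input: "dhafed"
Sliding window (track last position of each char):
  Position 0 ('d'): window [0,0] length 1 -- new best
  Position 1 ('h'): window [0,1] length 2 -- new best
  Position 2 ('a'): window [0,2] length 3 -- new best
  Position 3 ('f'): window [0,3] length 4 -- new best
  Position 4 ('e'): window [0,4] length 5 -- new best
  Position 5 ('d'): repeat (last at 0), move window start to 1
  Position 5 ('d'): window [1,5] length 5
Longest substring with no repeats: "dhafe" with length 5

5


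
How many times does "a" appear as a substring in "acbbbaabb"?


Searching for "a" in "acbbbaabb"
Scanning each position:
  Position 0: "a" => MATCH
  Position 1: "c" => no
  Position 2: "b" => no
  Position 3: "b" => no
  Position 4: "b" => no
  Position 5: "a" => MATCH
  Position 6: "a" => MATCH
  Position 7: "b" => no
  Position 8: "b" => no
Total occurrences: 3

3


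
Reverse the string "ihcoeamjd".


Input: ihcoeamjd
Reading characters right to left:
  Position 8: 'd'
  Position 7: 'j'
  Position 6: 'm'
  Position 5: 'a'
  Position 4: 'e'
  Position 3: 'o'
  Position 2: 'c'
  Position 1: 'h'
  Position 0: 'i'
Reversed: djmaeochi

djmaeochi


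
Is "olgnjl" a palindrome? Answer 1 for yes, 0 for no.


Input: olgnjl
Reversed: ljnglo
  Compare pos 0 ('o') with pos 5 ('l'): MISMATCH
  Compare pos 1 ('l') with pos 4 ('j'): MISMATCH
  Compare pos 2 ('g') with pos 3 ('n'): MISMATCH
Result: not a palindrome

0


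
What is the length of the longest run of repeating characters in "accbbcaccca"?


Input: "accbbcaccca"
Scanning for longest run:
  Position 1 ('c'): new char, reset run to 1
  Position 2 ('c'): continues run of 'c', length=2
  Position 3 ('b'): new char, reset run to 1
  Position 4 ('b'): continues run of 'b', length=2
  Position 5 ('c'): new char, reset run to 1
  Position 6 ('a'): new char, reset run to 1
  Position 7 ('c'): new char, reset run to 1
  Position 8 ('c'): continues run of 'c', length=2
  Position 9 ('c'): continues run of 'c', length=3
  Position 10 ('a'): new char, reset run to 1
Longest run: 'c' with length 3

3


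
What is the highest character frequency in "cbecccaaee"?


Input: cbecccaaee
Character counts:
  'a': 2
  'b': 1
  'c': 4
  'e': 3
Maximum frequency: 4

4


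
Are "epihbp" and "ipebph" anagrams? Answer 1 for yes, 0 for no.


Strings: "epihbp", "ipebph"
Sorted first:  behipp
Sorted second: behipp
Sorted forms match => anagrams

1


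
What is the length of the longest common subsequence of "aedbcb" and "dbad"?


LCS of "aedbcb" and "dbad"
DP table:
           d    b    a    d
      0    0    0    0    0
  a   0    0    0    1    1
  e   0    0    0    1    1
  d   0    1    1    1    2
  b   0    1    2    2    2
  c   0    1    2    2    2
  b   0    1    2    2    2
LCS length = dp[6][4] = 2

2


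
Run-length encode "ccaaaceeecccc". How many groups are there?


Input: ccaaaceeecccc
Scanning for consecutive runs:
  Group 1: 'c' x 2 (positions 0-1)
  Group 2: 'a' x 3 (positions 2-4)
  Group 3: 'c' x 1 (positions 5-5)
  Group 4: 'e' x 3 (positions 6-8)
  Group 5: 'c' x 4 (positions 9-12)
Total groups: 5

5


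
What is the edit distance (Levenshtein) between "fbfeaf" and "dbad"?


Computing edit distance: "fbfeaf" -> "dbad"
DP table:
           d    b    a    d
      0    1    2    3    4
  f   1    1    2    3    4
  b   2    2    1    2    3
  f   3    3    2    2    3
  e   4    4    3    3    3
  a   5    5    4    3    4
  f   6    6    5    4    4
Edit distance = dp[6][4] = 4

4


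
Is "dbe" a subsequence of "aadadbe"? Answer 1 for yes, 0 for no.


Check if "dbe" is a subsequence of "aadadbe"
Greedy scan:
  Position 0 ('a'): no match needed
  Position 1 ('a'): no match needed
  Position 2 ('d'): matches sub[0] = 'd'
  Position 3 ('a'): no match needed
  Position 4 ('d'): no match needed
  Position 5 ('b'): matches sub[1] = 'b'
  Position 6 ('e'): matches sub[2] = 'e'
All 3 characters matched => is a subsequence

1


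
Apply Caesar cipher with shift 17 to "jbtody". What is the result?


Caesar cipher: shift "jbtody" by 17
  'j' (pos 9) + 17 = pos 0 = 'a'
  'b' (pos 1) + 17 = pos 18 = 's'
  't' (pos 19) + 17 = pos 10 = 'k'
  'o' (pos 14) + 17 = pos 5 = 'f'
  'd' (pos 3) + 17 = pos 20 = 'u'
  'y' (pos 24) + 17 = pos 15 = 'p'
Result: askfup

askfup


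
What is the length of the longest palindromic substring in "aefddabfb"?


Input: "aefddabfb"
Checking substrings for palindromes:
  [6:9] "bfb" (len 3) => palindrome
  [3:5] "dd" (len 2) => palindrome
Longest palindromic substring: "bfb" with length 3

3


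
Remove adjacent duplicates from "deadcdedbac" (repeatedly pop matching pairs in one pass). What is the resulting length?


Input: deadcdedbac
Stack-based adjacent duplicate removal:
  Read 'd': push. Stack: d
  Read 'e': push. Stack: de
  Read 'a': push. Stack: dea
  Read 'd': push. Stack: dead
  Read 'c': push. Stack: deadc
  Read 'd': push. Stack: deadcd
  Read 'e': push. Stack: deadcde
  Read 'd': push. Stack: deadcded
  Read 'b': push. Stack: deadcdedb
  Read 'a': push. Stack: deadcdedba
  Read 'c': push. Stack: deadcdedbac
Final stack: "deadcdedbac" (length 11)

11


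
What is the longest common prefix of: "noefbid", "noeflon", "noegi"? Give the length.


Words: noefbid, noeflon, noegi
  Position 0: all 'n' => match
  Position 1: all 'o' => match
  Position 2: all 'e' => match
  Position 3: ('f', 'f', 'g') => mismatch, stop
LCP = "noe" (length 3)

3


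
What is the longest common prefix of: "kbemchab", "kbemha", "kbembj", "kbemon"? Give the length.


Words: kbemchab, kbemha, kbembj, kbemon
  Position 0: all 'k' => match
  Position 1: all 'b' => match
  Position 2: all 'e' => match
  Position 3: all 'm' => match
  Position 4: ('c', 'h', 'b', 'o') => mismatch, stop
LCP = "kbem" (length 4)

4


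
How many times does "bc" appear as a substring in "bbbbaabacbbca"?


Searching for "bc" in "bbbbaabacbbca"
Scanning each position:
  Position 0: "bb" => no
  Position 1: "bb" => no
  Position 2: "bb" => no
  Position 3: "ba" => no
  Position 4: "aa" => no
  Position 5: "ab" => no
  Position 6: "ba" => no
  Position 7: "ac" => no
  Position 8: "cb" => no
  Position 9: "bb" => no
  Position 10: "bc" => MATCH
  Position 11: "ca" => no
Total occurrences: 1

1


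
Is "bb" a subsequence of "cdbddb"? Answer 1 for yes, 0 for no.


Check if "bb" is a subsequence of "cdbddb"
Greedy scan:
  Position 0 ('c'): no match needed
  Position 1 ('d'): no match needed
  Position 2 ('b'): matches sub[0] = 'b'
  Position 3 ('d'): no match needed
  Position 4 ('d'): no match needed
  Position 5 ('b'): matches sub[1] = 'b'
All 2 characters matched => is a subsequence

1


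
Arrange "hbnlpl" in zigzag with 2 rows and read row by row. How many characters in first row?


Zigzag "hbnlpl" into 2 rows:
Placing characters:
  'h' => row 0
  'b' => row 1
  'n' => row 0
  'l' => row 1
  'p' => row 0
  'l' => row 1
Rows:
  Row 0: "hnp"
  Row 1: "bll"
First row length: 3

3


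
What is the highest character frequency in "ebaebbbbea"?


Input: ebaebbbbea
Character counts:
  'a': 2
  'b': 5
  'e': 3
Maximum frequency: 5

5


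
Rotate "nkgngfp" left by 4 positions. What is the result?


Input: "nkgngfp", rotate left by 4
First 4 characters: "nkgn"
Remaining characters: "gfp"
Concatenate remaining + first: "gfp" + "nkgn" = "gfpnkgn"

gfpnkgn


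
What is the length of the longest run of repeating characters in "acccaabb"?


Input: "acccaabb"
Scanning for longest run:
  Position 1 ('c'): new char, reset run to 1
  Position 2 ('c'): continues run of 'c', length=2
  Position 3 ('c'): continues run of 'c', length=3
  Position 4 ('a'): new char, reset run to 1
  Position 5 ('a'): continues run of 'a', length=2
  Position 6 ('b'): new char, reset run to 1
  Position 7 ('b'): continues run of 'b', length=2
Longest run: 'c' with length 3

3


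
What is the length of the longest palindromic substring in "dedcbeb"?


Input: "dedcbeb"
Checking substrings for palindromes:
  [0:3] "ded" (len 3) => palindrome
  [4:7] "beb" (len 3) => palindrome
Longest palindromic substring: "ded" with length 3

3


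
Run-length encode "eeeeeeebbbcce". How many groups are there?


Input: eeeeeeebbbcce
Scanning for consecutive runs:
  Group 1: 'e' x 7 (positions 0-6)
  Group 2: 'b' x 3 (positions 7-9)
  Group 3: 'c' x 2 (positions 10-11)
  Group 4: 'e' x 1 (positions 12-12)
Total groups: 4

4


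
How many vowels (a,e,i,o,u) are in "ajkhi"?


Input: ajkhi
Checking each character:
  'a' at position 0: vowel (running total: 1)
  'j' at position 1: consonant
  'k' at position 2: consonant
  'h' at position 3: consonant
  'i' at position 4: vowel (running total: 2)
Total vowels: 2

2


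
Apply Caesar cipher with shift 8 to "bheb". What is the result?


Caesar cipher: shift "bheb" by 8
  'b' (pos 1) + 8 = pos 9 = 'j'
  'h' (pos 7) + 8 = pos 15 = 'p'
  'e' (pos 4) + 8 = pos 12 = 'm'
  'b' (pos 1) + 8 = pos 9 = 'j'
Result: jpmj

jpmj


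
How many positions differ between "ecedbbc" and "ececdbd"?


Comparing "ecedbbc" and "ececdbd" position by position:
  Position 0: 'e' vs 'e' => same
  Position 1: 'c' vs 'c' => same
  Position 2: 'e' vs 'e' => same
  Position 3: 'd' vs 'c' => DIFFER
  Position 4: 'b' vs 'd' => DIFFER
  Position 5: 'b' vs 'b' => same
  Position 6: 'c' vs 'd' => DIFFER
Positions that differ: 3

3


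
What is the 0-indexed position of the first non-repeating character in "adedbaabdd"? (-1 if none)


Input: adedbaabdd
Character frequencies:
  'a': 3
  'b': 2
  'd': 4
  'e': 1
Scanning left to right for freq == 1:
  Position 0 ('a'): freq=3, skip
  Position 1 ('d'): freq=4, skip
  Position 2 ('e'): unique! => answer = 2

2


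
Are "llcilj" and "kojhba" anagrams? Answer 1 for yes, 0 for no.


Strings: "llcilj", "kojhba"
Sorted first:  cijlll
Sorted second: abhjko
Differ at position 0: 'c' vs 'a' => not anagrams

0


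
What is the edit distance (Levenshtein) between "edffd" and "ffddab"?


Computing edit distance: "edffd" -> "ffddab"
DP table:
           f    f    d    d    a    b
      0    1    2    3    4    5    6
  e   1    1    2    3    4    5    6
  d   2    2    2    2    3    4    5
  f   3    2    2    3    3    4    5
  f   4    3    2    3    4    4    5
  d   5    4    3    2    3    4    5
Edit distance = dp[5][6] = 5

5


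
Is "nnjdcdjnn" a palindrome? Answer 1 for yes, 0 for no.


Input: nnjdcdjnn
Reversed: nnjdcdjnn
  Compare pos 0 ('n') with pos 8 ('n'): match
  Compare pos 1 ('n') with pos 7 ('n'): match
  Compare pos 2 ('j') with pos 6 ('j'): match
  Compare pos 3 ('d') with pos 5 ('d'): match
Result: palindrome

1


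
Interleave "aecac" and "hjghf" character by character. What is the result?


Interleaving "aecac" and "hjghf":
  Position 0: 'a' from first, 'h' from second => "ah"
  Position 1: 'e' from first, 'j' from second => "ej"
  Position 2: 'c' from first, 'g' from second => "cg"
  Position 3: 'a' from first, 'h' from second => "ah"
  Position 4: 'c' from first, 'f' from second => "cf"
Result: ahejcgahcf

ahejcgahcf


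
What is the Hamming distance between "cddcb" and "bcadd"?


Comparing "cddcb" and "bcadd" position by position:
  Position 0: 'c' vs 'b' => differ
  Position 1: 'd' vs 'c' => differ
  Position 2: 'd' vs 'a' => differ
  Position 3: 'c' vs 'd' => differ
  Position 4: 'b' vs 'd' => differ
Total differences (Hamming distance): 5

5


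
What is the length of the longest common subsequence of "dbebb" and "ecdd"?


LCS of "dbebb" and "ecdd"
DP table:
           e    c    d    d
      0    0    0    0    0
  d   0    0    0    1    1
  b   0    0    0    1    1
  e   0    1    1    1    1
  b   0    1    1    1    1
  b   0    1    1    1    1
LCS length = dp[5][4] = 1

1


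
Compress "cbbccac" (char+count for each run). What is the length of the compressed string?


Input: cbbccac
Runs:
  'c' x 1 => "c1"
  'b' x 2 => "b2"
  'c' x 2 => "c2"
  'a' x 1 => "a1"
  'c' x 1 => "c1"
Compressed: "c1b2c2a1c1"
Compressed length: 10

10


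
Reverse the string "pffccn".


Input: pffccn
Reading characters right to left:
  Position 5: 'n'
  Position 4: 'c'
  Position 3: 'c'
  Position 2: 'f'
  Position 1: 'f'
  Position 0: 'p'
Reversed: nccffp

nccffp


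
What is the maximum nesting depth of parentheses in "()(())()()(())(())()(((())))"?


Input: "()(())()()(())(())()(((())))"
Tracking depth:
  Position 0 '(': depth becomes 1
  Position 1 ')': depth becomes 0
  Position 2 '(': depth becomes 1
  Position 3 '(': depth becomes 2
  Position 4 ')': depth becomes 1
  Position 5 ')': depth becomes 0
  Position 6 '(': depth becomes 1
  Position 7 ')': depth becomes 0
  Position 8 '(': depth becomes 1
  Position 9 ')': depth becomes 0
  Position 10 '(': depth becomes 1
  Position 11 '(': depth becomes 2
  Position 12 ')': depth becomes 1
  Position 13 ')': depth becomes 0
  Position 14 '(': depth becomes 1
  Position 15 '(': depth becomes 2
  Position 16 ')': depth becomes 1
  Position 17 ')': depth becomes 0
  Position 18 '(': depth becomes 1
  Position 19 ')': depth becomes 0
  Position 20 '(': depth becomes 1
  Position 21 '(': depth becomes 2
  Position 22 '(': depth becomes 3
  Position 23 '(': depth becomes 4
  Position 24 ')': depth becomes 3
  Position 25 ')': depth becomes 2
  Position 26 ')': depth becomes 1
  Position 27 ')': depth becomes 0
Maximum depth reached: 4

4


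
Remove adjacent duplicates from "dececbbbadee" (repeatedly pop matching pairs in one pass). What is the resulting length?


Input: dececbbbadee
Stack-based adjacent duplicate removal:
  Read 'd': push. Stack: d
  Read 'e': push. Stack: de
  Read 'c': push. Stack: dec
  Read 'e': push. Stack: dece
  Read 'c': push. Stack: decec
  Read 'b': push. Stack: dececb
  Read 'b': matches stack top 'b' => pop. Stack: decec
  Read 'b': push. Stack: dececb
  Read 'a': push. Stack: dececba
  Read 'd': push. Stack: dececbad
  Read 'e': push. Stack: dececbade
  Read 'e': matches stack top 'e' => pop. Stack: dececbad
Final stack: "dececbad" (length 8)

8


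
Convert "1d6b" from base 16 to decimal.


Input: "1d6b" in base 16
Positional expansion:
  Digit '1' (value 1) x 16^3 = 4096
  Digit 'd' (value 13) x 16^2 = 3328
  Digit '6' (value 6) x 16^1 = 96
  Digit 'b' (value 11) x 16^0 = 11
Sum = 7531

7531


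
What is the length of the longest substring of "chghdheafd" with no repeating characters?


Input: "chghdheafd"
Sliding window (track last position of each char):
  Position 0 ('c'): window [0,0] length 1 -- new best
  Position 1 ('h'): window [0,1] length 2 -- new best
  Position 2 ('g'): window [0,2] length 3 -- new best
  Position 3 ('h'): repeat (last at 1), move window start to 2
  Position 3 ('h'): window [2,3] length 2
  Position 4 ('d'): window [2,4] length 3
  Position 5 ('h'): repeat (last at 3), move window start to 4
  Position 5 ('h'): window [4,5] length 2
  Position 6 ('e'): window [4,6] length 3
  Position 7 ('a'): window [4,7] length 4 -- new best
  Position 8 ('f'): window [4,8] length 5 -- new best
  Position 9 ('d'): repeat (last at 4), move window start to 5
  Position 9 ('d'): window [5,9] length 5
Longest substring with no repeats: "dheaf" with length 5

5


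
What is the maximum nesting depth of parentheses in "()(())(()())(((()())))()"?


Input: "()(())(()())(((()())))()"
Tracking depth:
  Position 0 '(': depth becomes 1
  Position 1 ')': depth becomes 0
  Position 2 '(': depth becomes 1
  Position 3 '(': depth becomes 2
  Position 4 ')': depth becomes 1
  Position 5 ')': depth becomes 0
  Position 6 '(': depth becomes 1
  Position 7 '(': depth becomes 2
  Position 8 ')': depth becomes 1
  Position 9 '(': depth becomes 2
  Position 10 ')': depth becomes 1
  Position 11 ')': depth becomes 0
  Position 12 '(': depth becomes 1
  Position 13 '(': depth becomes 2
  Position 14 '(': depth becomes 3
  Position 15 '(': depth becomes 4
  Position 16 ')': depth becomes 3
  Position 17 '(': depth becomes 4
  Position 18 ')': depth becomes 3
  Position 19 ')': depth becomes 2
  Position 20 ')': depth becomes 1
  Position 21 ')': depth becomes 0
  Position 22 '(': depth becomes 1
  Position 23 ')': depth becomes 0
Maximum depth reached: 4

4


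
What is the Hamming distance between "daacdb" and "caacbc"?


Comparing "daacdb" and "caacbc" position by position:
  Position 0: 'd' vs 'c' => differ
  Position 1: 'a' vs 'a' => same
  Position 2: 'a' vs 'a' => same
  Position 3: 'c' vs 'c' => same
  Position 4: 'd' vs 'b' => differ
  Position 5: 'b' vs 'c' => differ
Total differences (Hamming distance): 3

3


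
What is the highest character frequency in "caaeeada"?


Input: caaeeada
Character counts:
  'a': 4
  'c': 1
  'd': 1
  'e': 2
Maximum frequency: 4

4


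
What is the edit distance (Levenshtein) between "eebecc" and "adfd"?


Computing edit distance: "eebecc" -> "adfd"
DP table:
           a    d    f    d
      0    1    2    3    4
  e   1    1    2    3    4
  e   2    2    2    3    4
  b   3    3    3    3    4
  e   4    4    4    4    4
  c   5    5    5    5    5
  c   6    6    6    6    6
Edit distance = dp[6][4] = 6

6


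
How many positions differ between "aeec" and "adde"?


Comparing "aeec" and "adde" position by position:
  Position 0: 'a' vs 'a' => same
  Position 1: 'e' vs 'd' => DIFFER
  Position 2: 'e' vs 'd' => DIFFER
  Position 3: 'c' vs 'e' => DIFFER
Positions that differ: 3

3


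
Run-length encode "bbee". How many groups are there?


Input: bbee
Scanning for consecutive runs:
  Group 1: 'b' x 2 (positions 0-1)
  Group 2: 'e' x 2 (positions 2-3)
Total groups: 2

2


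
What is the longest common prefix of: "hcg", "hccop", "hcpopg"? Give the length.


Words: hcg, hccop, hcpopg
  Position 0: all 'h' => match
  Position 1: all 'c' => match
  Position 2: ('g', 'c', 'p') => mismatch, stop
LCP = "hc" (length 2)

2


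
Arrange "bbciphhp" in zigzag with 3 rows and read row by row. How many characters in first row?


Zigzag "bbciphhp" into 3 rows:
Placing characters:
  'b' => row 0
  'b' => row 1
  'c' => row 2
  'i' => row 1
  'p' => row 0
  'h' => row 1
  'h' => row 2
  'p' => row 1
Rows:
  Row 0: "bp"
  Row 1: "bihp"
  Row 2: "ch"
First row length: 2

2


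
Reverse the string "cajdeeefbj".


Input: cajdeeefbj
Reading characters right to left:
  Position 9: 'j'
  Position 8: 'b'
  Position 7: 'f'
  Position 6: 'e'
  Position 5: 'e'
  Position 4: 'e'
  Position 3: 'd'
  Position 2: 'j'
  Position 1: 'a'
  Position 0: 'c'
Reversed: jbfeeedjac

jbfeeedjac


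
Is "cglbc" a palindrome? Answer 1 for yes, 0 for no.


Input: cglbc
Reversed: cblgc
  Compare pos 0 ('c') with pos 4 ('c'): match
  Compare pos 1 ('g') with pos 3 ('b'): MISMATCH
Result: not a palindrome

0


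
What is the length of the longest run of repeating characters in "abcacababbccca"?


Input: "abcacababbccca"
Scanning for longest run:
  Position 1 ('b'): new char, reset run to 1
  Position 2 ('c'): new char, reset run to 1
  Position 3 ('a'): new char, reset run to 1
  Position 4 ('c'): new char, reset run to 1
  Position 5 ('a'): new char, reset run to 1
  Position 6 ('b'): new char, reset run to 1
  Position 7 ('a'): new char, reset run to 1
  Position 8 ('b'): new char, reset run to 1
  Position 9 ('b'): continues run of 'b', length=2
  Position 10 ('c'): new char, reset run to 1
  Position 11 ('c'): continues run of 'c', length=2
  Position 12 ('c'): continues run of 'c', length=3
  Position 13 ('a'): new char, reset run to 1
Longest run: 'c' with length 3

3


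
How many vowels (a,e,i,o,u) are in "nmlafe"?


Input: nmlafe
Checking each character:
  'n' at position 0: consonant
  'm' at position 1: consonant
  'l' at position 2: consonant
  'a' at position 3: vowel (running total: 1)
  'f' at position 4: consonant
  'e' at position 5: vowel (running total: 2)
Total vowels: 2

2


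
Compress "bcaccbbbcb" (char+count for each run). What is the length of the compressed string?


Input: bcaccbbbcb
Runs:
  'b' x 1 => "b1"
  'c' x 1 => "c1"
  'a' x 1 => "a1"
  'c' x 2 => "c2"
  'b' x 3 => "b3"
  'c' x 1 => "c1"
  'b' x 1 => "b1"
Compressed: "b1c1a1c2b3c1b1"
Compressed length: 14

14


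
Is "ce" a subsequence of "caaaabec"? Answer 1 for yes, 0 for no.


Check if "ce" is a subsequence of "caaaabec"
Greedy scan:
  Position 0 ('c'): matches sub[0] = 'c'
  Position 1 ('a'): no match needed
  Position 2 ('a'): no match needed
  Position 3 ('a'): no match needed
  Position 4 ('a'): no match needed
  Position 5 ('b'): no match needed
  Position 6 ('e'): matches sub[1] = 'e'
  Position 7 ('c'): no match needed
All 2 characters matched => is a subsequence

1


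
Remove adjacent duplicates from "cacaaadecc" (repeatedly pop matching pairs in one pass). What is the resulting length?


Input: cacaaadecc
Stack-based adjacent duplicate removal:
  Read 'c': push. Stack: c
  Read 'a': push. Stack: ca
  Read 'c': push. Stack: cac
  Read 'a': push. Stack: caca
  Read 'a': matches stack top 'a' => pop. Stack: cac
  Read 'a': push. Stack: caca
  Read 'd': push. Stack: cacad
  Read 'e': push. Stack: cacade
  Read 'c': push. Stack: cacadec
  Read 'c': matches stack top 'c' => pop. Stack: cacade
Final stack: "cacade" (length 6)

6


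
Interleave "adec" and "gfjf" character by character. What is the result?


Interleaving "adec" and "gfjf":
  Position 0: 'a' from first, 'g' from second => "ag"
  Position 1: 'd' from first, 'f' from second => "df"
  Position 2: 'e' from first, 'j' from second => "ej"
  Position 3: 'c' from first, 'f' from second => "cf"
Result: agdfejcf

agdfejcf


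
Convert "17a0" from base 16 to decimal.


Input: "17a0" in base 16
Positional expansion:
  Digit '1' (value 1) x 16^3 = 4096
  Digit '7' (value 7) x 16^2 = 1792
  Digit 'a' (value 10) x 16^1 = 160
  Digit '0' (value 0) x 16^0 = 0
Sum = 6048

6048


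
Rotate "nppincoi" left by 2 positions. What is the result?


Input: "nppincoi", rotate left by 2
First 2 characters: "np"
Remaining characters: "pincoi"
Concatenate remaining + first: "pincoi" + "np" = "pincoinp"

pincoinp


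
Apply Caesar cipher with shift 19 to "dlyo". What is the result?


Caesar cipher: shift "dlyo" by 19
  'd' (pos 3) + 19 = pos 22 = 'w'
  'l' (pos 11) + 19 = pos 4 = 'e'
  'y' (pos 24) + 19 = pos 17 = 'r'
  'o' (pos 14) + 19 = pos 7 = 'h'
Result: werh

werh


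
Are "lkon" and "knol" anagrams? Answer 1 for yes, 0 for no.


Strings: "lkon", "knol"
Sorted first:  klno
Sorted second: klno
Sorted forms match => anagrams

1


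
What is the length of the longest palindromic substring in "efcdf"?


Input: "efcdf"
Checking substrings for palindromes:
  No multi-char palindromic substrings found
Longest palindromic substring: "e" with length 1

1


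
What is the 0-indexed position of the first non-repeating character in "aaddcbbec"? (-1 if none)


Input: aaddcbbec
Character frequencies:
  'a': 2
  'b': 2
  'c': 2
  'd': 2
  'e': 1
Scanning left to right for freq == 1:
  Position 0 ('a'): freq=2, skip
  Position 1 ('a'): freq=2, skip
  Position 2 ('d'): freq=2, skip
  Position 3 ('d'): freq=2, skip
  Position 4 ('c'): freq=2, skip
  Position 5 ('b'): freq=2, skip
  Position 6 ('b'): freq=2, skip
  Position 7 ('e'): unique! => answer = 7

7


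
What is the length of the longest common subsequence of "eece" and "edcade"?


LCS of "eece" and "edcade"
DP table:
           e    d    c    a    d    e
      0    0    0    0    0    0    0
  e   0    1    1    1    1    1    1
  e   0    1    1    1    1    1    2
  c   0    1    1    2    2    2    2
  e   0    1    1    2    2    2    3
LCS length = dp[4][6] = 3

3


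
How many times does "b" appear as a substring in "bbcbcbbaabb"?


Searching for "b" in "bbcbcbbaabb"
Scanning each position:
  Position 0: "b" => MATCH
  Position 1: "b" => MATCH
  Position 2: "c" => no
  Position 3: "b" => MATCH
  Position 4: "c" => no
  Position 5: "b" => MATCH
  Position 6: "b" => MATCH
  Position 7: "a" => no
  Position 8: "a" => no
  Position 9: "b" => MATCH
  Position 10: "b" => MATCH
Total occurrences: 7

7


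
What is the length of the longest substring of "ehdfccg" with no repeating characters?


Input: "ehdfccg"
Sliding window (track last position of each char):
  Position 0 ('e'): window [0,0] length 1 -- new best
  Position 1 ('h'): window [0,1] length 2 -- new best
  Position 2 ('d'): window [0,2] length 3 -- new best
  Position 3 ('f'): window [0,3] length 4 -- new best
  Position 4 ('c'): window [0,4] length 5 -- new best
  Position 5 ('c'): repeat (last at 4), move window start to 5
  Position 5 ('c'): window [5,5] length 1
  Position 6 ('g'): window [5,6] length 2
Longest substring with no repeats: "ehdfc" with length 5

5


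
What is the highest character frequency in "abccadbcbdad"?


Input: abccadbcbdad
Character counts:
  'a': 3
  'b': 3
  'c': 3
  'd': 3
Maximum frequency: 3

3


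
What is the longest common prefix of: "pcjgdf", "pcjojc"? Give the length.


Words: pcjgdf, pcjojc
  Position 0: all 'p' => match
  Position 1: all 'c' => match
  Position 2: all 'j' => match
  Position 3: ('g', 'o') => mismatch, stop
LCP = "pcj" (length 3)

3


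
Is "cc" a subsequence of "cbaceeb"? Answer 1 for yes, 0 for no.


Check if "cc" is a subsequence of "cbaceeb"
Greedy scan:
  Position 0 ('c'): matches sub[0] = 'c'
  Position 1 ('b'): no match needed
  Position 2 ('a'): no match needed
  Position 3 ('c'): matches sub[1] = 'c'
  Position 4 ('e'): no match needed
  Position 5 ('e'): no match needed
  Position 6 ('b'): no match needed
All 2 characters matched => is a subsequence

1


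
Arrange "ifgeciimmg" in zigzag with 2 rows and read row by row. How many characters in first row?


Zigzag "ifgeciimmg" into 2 rows:
Placing characters:
  'i' => row 0
  'f' => row 1
  'g' => row 0
  'e' => row 1
  'c' => row 0
  'i' => row 1
  'i' => row 0
  'm' => row 1
  'm' => row 0
  'g' => row 1
Rows:
  Row 0: "igcim"
  Row 1: "feimg"
First row length: 5

5


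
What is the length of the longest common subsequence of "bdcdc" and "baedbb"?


LCS of "bdcdc" and "baedbb"
DP table:
           b    a    e    d    b    b
      0    0    0    0    0    0    0
  b   0    1    1    1    1    1    1
  d   0    1    1    1    2    2    2
  c   0    1    1    1    2    2    2
  d   0    1    1    1    2    2    2
  c   0    1    1    1    2    2    2
LCS length = dp[5][6] = 2

2


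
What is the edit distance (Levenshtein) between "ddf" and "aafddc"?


Computing edit distance: "ddf" -> "aafddc"
DP table:
           a    a    f    d    d    c
      0    1    2    3    4    5    6
  d   1    1    2    3    3    4    5
  d   2    2    2    3    3    3    4
  f   3    3    3    2    3    4    4
Edit distance = dp[3][6] = 4

4


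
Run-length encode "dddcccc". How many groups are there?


Input: dddcccc
Scanning for consecutive runs:
  Group 1: 'd' x 3 (positions 0-2)
  Group 2: 'c' x 4 (positions 3-6)
Total groups: 2

2


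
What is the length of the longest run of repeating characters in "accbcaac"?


Input: "accbcaac"
Scanning for longest run:
  Position 1 ('c'): new char, reset run to 1
  Position 2 ('c'): continues run of 'c', length=2
  Position 3 ('b'): new char, reset run to 1
  Position 4 ('c'): new char, reset run to 1
  Position 5 ('a'): new char, reset run to 1
  Position 6 ('a'): continues run of 'a', length=2
  Position 7 ('c'): new char, reset run to 1
Longest run: 'c' with length 2

2


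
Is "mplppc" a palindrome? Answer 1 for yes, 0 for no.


Input: mplppc
Reversed: cpplpm
  Compare pos 0 ('m') with pos 5 ('c'): MISMATCH
  Compare pos 1 ('p') with pos 4 ('p'): match
  Compare pos 2 ('l') with pos 3 ('p'): MISMATCH
Result: not a palindrome

0
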